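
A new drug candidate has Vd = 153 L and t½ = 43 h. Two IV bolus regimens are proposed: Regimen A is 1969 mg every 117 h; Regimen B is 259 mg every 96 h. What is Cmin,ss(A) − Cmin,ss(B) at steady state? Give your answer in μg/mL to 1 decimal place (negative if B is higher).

Regimen A: f = (1/2)^(117/43) ≈ 0.1517; Cmin,ss = (1969/153)·f/(1−f) ≈ 2.301 μg/mL.
Regimen B: f = (1/2)^(96/43) ≈ 0.2128; Cmin,ss = (259/153)·f/(1−f) ≈ 0.458 μg/mL.
Difference ≈ 2.301 − 0.458 ≈ 1.843 μg/mL.

1.8 μg/mL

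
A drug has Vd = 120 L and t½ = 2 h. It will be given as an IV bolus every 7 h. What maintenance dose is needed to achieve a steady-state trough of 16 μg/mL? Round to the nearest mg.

τ/t½ = 7/2 ≈ 3.5, so f = (1/2)^(7/2) ≈ 0.088388.
Cmin,ss = (D/Vd)·f/(1−f), so D = Cmin,ss·Vd·(1−f)/f.
D = 16 × 120 × (1−f)/f ≈ 16 × 120 × 10.31375 ≈ 19802.40 mg.

19802 mg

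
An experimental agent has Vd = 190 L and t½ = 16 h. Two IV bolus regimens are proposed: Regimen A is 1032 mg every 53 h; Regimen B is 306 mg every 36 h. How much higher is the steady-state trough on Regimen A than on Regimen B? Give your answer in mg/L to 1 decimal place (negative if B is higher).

Regimen A: f = (1/2)^(53/16) ≈ 0.1007; Cmin,ss = (1032/190)·f/(1−f) ≈ 0.608 mg/L.
Regimen B: f = (1/2)^(36/16) ≈ 0.2102; Cmin,ss = (306/190)·f/(1−f) ≈ 0.429 mg/L.
Difference ≈ 0.608 − 0.429 ≈ 0.179 mg/L.

0.2 mg/L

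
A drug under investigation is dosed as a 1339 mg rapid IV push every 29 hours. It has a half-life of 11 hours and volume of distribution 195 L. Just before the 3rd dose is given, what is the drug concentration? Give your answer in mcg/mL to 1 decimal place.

f = (1/2)^(τ/t½) = (1/2)^(29/11) ≈ 0.1608.
C₀ = D/Vd = 1339/195 ≈ 6.867 mcg/mL.
Before the 3rd dose, 2 doses have been given. Superposition: Cmin = C₀·(f + f²).
≈ 6.867 × (0.1608 + 0.0259) ≈ 6.867 × 0.1867 ≈ 1.282 mcg/mL.

1.3 mcg/mL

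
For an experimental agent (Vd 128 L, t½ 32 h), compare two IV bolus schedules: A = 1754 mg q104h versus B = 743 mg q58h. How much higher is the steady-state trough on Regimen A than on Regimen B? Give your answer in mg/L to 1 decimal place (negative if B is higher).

-0.7 mg/L

Regimen A: f = (1/2)^(104/32) ≈ 0.1051; Cmin,ss = (1754/128)·f/(1−f) ≈ 1.609 mg/L.
Regimen B: f = (1/2)^(58/32) ≈ 0.2847; Cmin,ss = (743/128)·f/(1−f) ≈ 2.310 mg/L.
Difference ≈ 1.609 − 2.310 ≈ -0.701 mg/L.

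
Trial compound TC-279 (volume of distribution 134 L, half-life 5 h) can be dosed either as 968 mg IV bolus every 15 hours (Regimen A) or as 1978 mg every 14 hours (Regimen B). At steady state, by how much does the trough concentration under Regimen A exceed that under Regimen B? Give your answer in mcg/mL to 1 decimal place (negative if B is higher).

Regimen A: f = (1/2)^(15/5) ≈ 0.1250; Cmin,ss = (968/134)·f/(1−f) ≈ 1.032 mcg/mL.
Regimen B: f = (1/2)^(14/5) ≈ 0.1436; Cmin,ss = (1978/134)·f/(1−f) ≈ 2.475 mcg/mL.
Difference ≈ 1.032 − 2.475 ≈ -1.443 mcg/mL.

-1.4 mcg/mL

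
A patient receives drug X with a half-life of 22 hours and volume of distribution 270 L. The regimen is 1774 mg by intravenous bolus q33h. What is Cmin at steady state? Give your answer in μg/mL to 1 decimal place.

3.6 μg/mL

τ/t½ = 33/22 ≈ 1.5, so fraction remaining f = (1/2)^(33/22) ≈ 0.3536.
Accumulation ratio R = 1/(1 − f) ≈ 1/0.6464 ≈ 1.5470.
Each bolus raises the concentration by D/Vd = 1774/270 ≈ 6.570 μg/mL.
Cmax,ss = C₀/(1 − f) ≈ 6.570/0.6464 ≈ 10.164 μg/mL.
Steady-state trough Cmin,ss = Cmax,ss·f ≈ 10.164 × 0.3536 ≈ 3.594 μg/mL.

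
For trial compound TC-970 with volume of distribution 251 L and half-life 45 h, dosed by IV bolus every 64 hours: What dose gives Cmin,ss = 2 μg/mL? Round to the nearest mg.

843 mg

τ/t½ = 64/45 ≈ 1.4222, so f = (1/2)^(64/45) ≈ 0.373137.
Cmin,ss = (D/Vd)·f/(1−f), so D = Cmin,ss·Vd·(1−f)/f.
D = 2 × 251 × (1−f)/f ≈ 2 × 251 × 1.67998 ≈ 843.35 mg.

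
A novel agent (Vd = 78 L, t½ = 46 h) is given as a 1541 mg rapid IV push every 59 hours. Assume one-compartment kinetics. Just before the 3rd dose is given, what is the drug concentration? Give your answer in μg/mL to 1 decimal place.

11.5 μg/mL

f = (1/2)^(τ/t½) = (1/2)^(59/46) ≈ 0.4111.
C₀ = D/Vd = 1541/78 ≈ 19.756 μg/mL.
Before the 3rd dose, 2 doses have been given. Superposition: Cmin = C₀·(f + f²).
≈ 19.756 × (0.4111 + 0.1690) ≈ 19.756 × 0.5801 ≈ 11.460 μg/mL.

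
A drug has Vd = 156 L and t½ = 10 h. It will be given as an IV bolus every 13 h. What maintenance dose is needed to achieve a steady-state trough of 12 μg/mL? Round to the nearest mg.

τ/t½ = 13/10 ≈ 1.3, so f = (1/2)^(13/10) ≈ 0.406126.
Cmin,ss = (D/Vd)·f/(1−f), so D = Cmin,ss·Vd·(1−f)/f.
D = 12 × 156 × (1−f)/f ≈ 12 × 156 × 1.46229 ≈ 2737.41 mg.

2737 mg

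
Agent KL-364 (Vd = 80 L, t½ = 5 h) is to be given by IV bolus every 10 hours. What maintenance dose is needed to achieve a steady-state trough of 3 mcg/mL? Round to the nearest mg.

τ/t½ = 10/5 ≈ 2, so f = (1/2)^(10/5) ≈ 0.250000.
Cmin,ss = (D/Vd)·f/(1−f), so D = Cmin,ss·Vd·(1−f)/f.
D = 3 × 80 × (1−f)/f ≈ 3 × 80 × 3.00000 ≈ 720.00 mg.

720 mg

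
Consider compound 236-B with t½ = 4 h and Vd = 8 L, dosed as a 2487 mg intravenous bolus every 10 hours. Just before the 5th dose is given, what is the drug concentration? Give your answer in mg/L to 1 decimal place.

f = (1/2)^(τ/t½) = (1/2)^(10/4) ≈ 0.1768.
C₀ = D/Vd = 2487/8 ≈ 310.875 mg/L.
Before the 5th dose, 4 doses have been given. Superposition: Cmin = C₀·(f + f² + … + f^4).
≈ 310.875 × (0.1768 + 0.0313 + 0.0055 + 0.0010) ≈ 310.875 × 0.2146 ≈ 66.714 mg/L.

66.7 mg/L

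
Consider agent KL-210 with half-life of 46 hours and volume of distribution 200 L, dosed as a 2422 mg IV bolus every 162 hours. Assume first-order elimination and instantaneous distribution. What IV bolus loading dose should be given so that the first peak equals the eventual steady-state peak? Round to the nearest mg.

2653 mg

f = (1/2)^(162/46) ≈ 0.087066; accumulation ratio R = 1/(1−f) ≈ 1.09537.
Loading dose to hit Cmax,ss on first dose: D_load = D_maint·R ≈ 2422 × 1.09537 ≈ 2652.99 mg.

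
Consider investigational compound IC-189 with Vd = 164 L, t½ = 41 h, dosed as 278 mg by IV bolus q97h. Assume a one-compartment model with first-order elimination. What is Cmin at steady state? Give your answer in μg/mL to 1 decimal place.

Over one 97-h interval, 97/41 ≈ 2.3659 half-lives elapse, leaving f ≈ 0.1940 of each dose.
Accumulation ratio R = 1/(1 − f) ≈ 1/0.8060 ≈ 1.2407.
Each bolus raises the concentration by D/Vd = 278/164 ≈ 1.695 μg/mL.
Steady-state peak Cmax,ss = C₀·R ≈ 1.695 × 1.2407 ≈ 2.103 μg/mL.
Steady-state trough Cmin,ss = Cmax,ss·f ≈ 2.103 × 0.1940 ≈ 0.408 μg/mL.

0.4 μg/mL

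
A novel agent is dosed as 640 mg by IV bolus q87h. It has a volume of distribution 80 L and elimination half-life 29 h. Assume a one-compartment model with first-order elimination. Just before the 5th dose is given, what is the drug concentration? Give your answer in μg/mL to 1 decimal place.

f = (1/2)^(τ/t½) = (1/2)^(87/29) ≈ 0.1250.
C₀ = D/Vd = 640/80 ≈ 8.000 μg/mL.
Before the 5th dose, 4 doses have been given. Superposition: Cmin = C₀·(f + f² + … + f^4).
≈ 8.000 × (0.1250 + 0.0156 + 0.0020 + 0.0002) ≈ 8.000 × 0.1428 ≈ 1.142 μg/mL.

1.1 μg/mL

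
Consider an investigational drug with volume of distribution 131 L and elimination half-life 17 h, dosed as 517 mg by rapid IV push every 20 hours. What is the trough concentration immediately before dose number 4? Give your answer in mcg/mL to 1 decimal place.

f = (1/2)^(τ/t½) = (1/2)^(20/17) ≈ 0.4424.
C₀ = D/Vd = 517/131 ≈ 3.947 mcg/mL.
Before the 4th dose, 3 doses have been given. Superposition: Cmin = C₀·(f + f² + … + f^3).
≈ 3.947 × (0.4424 + 0.1957 + 0.0866) ≈ 3.947 × 0.7247 ≈ 2.860 mcg/mL.

2.9 mcg/mL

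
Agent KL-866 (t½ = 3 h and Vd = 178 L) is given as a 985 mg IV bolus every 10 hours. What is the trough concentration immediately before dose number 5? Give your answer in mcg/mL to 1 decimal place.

f = (1/2)^(τ/t½) = (1/2)^(10/3) ≈ 0.0992.
C₀ = D/Vd = 985/178 ≈ 5.534 mcg/mL.
Before the 5th dose, 4 doses have been given. Superposition: Cmin = C₀·(f + f² + … + f^4).
≈ 5.534 × (0.0992 + 0.0098 + 0.0010 + 0.0001) ≈ 5.534 × 0.1101 ≈ 0.609 mcg/mL.

0.6 mcg/mL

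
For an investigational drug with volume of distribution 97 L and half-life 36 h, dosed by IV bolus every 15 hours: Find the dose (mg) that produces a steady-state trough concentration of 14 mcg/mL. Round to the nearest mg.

τ/t½ = 15/36 ≈ 0.41667, so f = (1/2)^(15/36) ≈ 0.749154.
Cmin,ss = (D/Vd)·f/(1−f), so D = Cmin,ss·Vd·(1−f)/f.
D = 14 × 97 × (1−f)/f ≈ 14 × 97 × 0.33484 ≈ 454.71 mg.

455 mg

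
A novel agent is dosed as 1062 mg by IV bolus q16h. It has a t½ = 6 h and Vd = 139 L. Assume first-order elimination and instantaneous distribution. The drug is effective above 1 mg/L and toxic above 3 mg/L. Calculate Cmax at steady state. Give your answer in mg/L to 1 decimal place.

9.1 mg/L

k = ln2/t½ = ln2/6 ≈ 0.115525 h⁻¹; fraction remaining f = e^(−kτ) = e^(−0.115525×16) ≈ 0.1575.
At steady state, accumulation factor R = 1/(1 − e^(−kτ)) ≈ 1.1869.
Single-dose peak C₀ = D/Vd = 1062/139 ≈ 7.640 mg/L.
Cmax,ss = C₀/(1 − f) ≈ 7.640/0.8425 ≈ 9.068 mg/L.
Peak 9.1 mg/L vs MTC 3 mg/L: exceeds toxic threshold.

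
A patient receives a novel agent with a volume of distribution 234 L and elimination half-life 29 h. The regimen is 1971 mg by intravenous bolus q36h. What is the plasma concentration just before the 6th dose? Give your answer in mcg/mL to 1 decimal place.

6.1 mcg/mL

f = (1/2)^(τ/t½) = (1/2)^(36/29) ≈ 0.4230.
C₀ = D/Vd = 1971/234 ≈ 8.423 mcg/mL.
Before the 6th dose, 5 doses have been given. Superposition: Cmin = C₀·(f + f² + … + f^5).
≈ 8.423 × (0.4230 + 0.1789 + 0.0757 + 0.0320 + 0.0135) ≈ 8.423 × 0.7231 ≈ 6.091 mcg/mL.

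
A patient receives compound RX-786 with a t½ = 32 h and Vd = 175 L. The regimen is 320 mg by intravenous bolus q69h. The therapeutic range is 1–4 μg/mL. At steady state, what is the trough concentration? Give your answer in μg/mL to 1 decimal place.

0.5 μg/mL

k = ln2/t½ = ln2/32 ≈ 0.021661 h⁻¹; fraction remaining f = e^(−kτ) = e^(−0.021661×69) ≈ 0.2243.
Accumulation ratio R = 1/(1 − f) ≈ 1/0.7757 ≈ 1.2892.
Single-dose peak C₀ = D/Vd = 320/175 ≈ 1.829 μg/mL.
Cmax,ss = C₀/(1 − f) ≈ 1.829/0.7757 ≈ 2.358 μg/mL.
One interval later, Cmin,ss = Cmax,ss·e^(−kτ) ≈ 2.358 × 0.2243 ≈ 0.529 μg/mL.
Trough 0.5 μg/mL vs MEC 1 μg/mL: subtherapeutic.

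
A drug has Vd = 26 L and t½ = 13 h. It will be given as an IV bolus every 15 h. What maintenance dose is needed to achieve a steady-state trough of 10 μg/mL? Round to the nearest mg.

319 mg

τ/t½ = 15/13 ≈ 1.1538, so f = (1/2)^(15/13) ≈ 0.449425.
Cmin,ss = (D/Vd)·f/(1−f), so D = Cmin,ss·Vd·(1−f)/f.
D = 10 × 26 × (1−f)/f ≈ 10 × 26 × 1.22507 ≈ 318.52 mg.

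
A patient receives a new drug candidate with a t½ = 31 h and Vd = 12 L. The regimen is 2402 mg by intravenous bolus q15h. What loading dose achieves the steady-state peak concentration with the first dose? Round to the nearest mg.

f = (1/2)^(15/31) ≈ 0.715056; accumulation ratio R = 1/(1−f) ≈ 3.50946.
Loading dose to hit Cmax,ss on first dose: D_load = D_maint·R ≈ 2402 × 3.50946 ≈ 8429.72 mg.

8430 mg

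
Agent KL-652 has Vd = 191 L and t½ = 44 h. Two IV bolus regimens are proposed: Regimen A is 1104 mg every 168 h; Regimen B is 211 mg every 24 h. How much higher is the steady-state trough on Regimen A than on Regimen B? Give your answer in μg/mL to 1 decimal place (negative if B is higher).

-2.0 μg/mL

Regimen A: f = (1/2)^(168/44) ≈ 0.0709; Cmin,ss = (1104/191)·f/(1−f) ≈ 0.441 μg/mL.
Regimen B: f = (1/2)^(24/44) ≈ 0.6852; Cmin,ss = (211/191)·f/(1−f) ≈ 2.405 μg/mL.
Difference ≈ 0.441 − 2.405 ≈ -1.964 μg/mL.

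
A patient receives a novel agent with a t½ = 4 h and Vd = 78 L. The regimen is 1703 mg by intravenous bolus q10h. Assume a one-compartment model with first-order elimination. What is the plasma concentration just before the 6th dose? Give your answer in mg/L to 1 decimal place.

f = (1/2)^(τ/t½) = (1/2)^(10/4) ≈ 0.1768.
C₀ = D/Vd = 1703/78 ≈ 21.833 mg/L.
Before the 6th dose, 5 doses have been given. Superposition: Cmin = C₀·(f + f² + … + f^5).
≈ 21.833 × (0.1768 + 0.0313 + 0.0055 + 0.0010 + 0.0002) ≈ 21.833 × 0.2148 ≈ 4.690 mg/L.

4.7 mg/L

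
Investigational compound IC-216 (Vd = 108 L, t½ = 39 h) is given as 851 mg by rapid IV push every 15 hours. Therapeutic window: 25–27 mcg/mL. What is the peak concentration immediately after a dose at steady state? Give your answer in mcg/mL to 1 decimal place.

Over one 15-h interval, 15/39 ≈ 0.38462 half-lives elapse, leaving f ≈ 0.7660 of each dose.
At steady state, accumulation factor R = 1/(1 − e^(−kτ)) ≈ 4.2735.
Each bolus raises the concentration by D/Vd = 851/108 ≈ 7.880 mcg/mL.
Steady-state peak Cmax,ss = C₀·R ≈ 7.880 × 4.2735 ≈ 33.675 mcg/mL.
Peak 33.7 mcg/mL vs MTC 27 mcg/mL: exceeds toxic threshold.

33.7 mcg/mL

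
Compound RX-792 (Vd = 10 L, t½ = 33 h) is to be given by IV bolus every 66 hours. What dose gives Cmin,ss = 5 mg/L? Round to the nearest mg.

τ/t½ = 66/33 ≈ 2, so f = (1/2)^(66/33) ≈ 0.250000.
Cmin,ss = (D/Vd)·f/(1−f), so D = Cmin,ss·Vd·(1−f)/f.
D = 5 × 10 × (1−f)/f ≈ 5 × 10 × 3.00000 ≈ 150.00 mg.

150 mg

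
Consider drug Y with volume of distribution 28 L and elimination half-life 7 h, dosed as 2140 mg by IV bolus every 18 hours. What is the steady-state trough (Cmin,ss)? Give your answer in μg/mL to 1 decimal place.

τ/t½ = 18/7 ≈ 2.5714, so fraction remaining f = (1/2)^(18/7) ≈ 0.1682.
At steady state, accumulation factor R = 1/(1 − e^(−kτ)) ≈ 1.2022.
Each bolus raises the concentration by D/Vd = 2140/28 ≈ 76.429 μg/mL.
Cmax,ss = C₀/(1 − f) ≈ 76.429/0.8318 ≈ 91.884 μg/mL.
Steady-state trough Cmin,ss = Cmax,ss·f ≈ 91.884 × 0.1682 ≈ 15.455 μg/mL.

15.5 μg/mL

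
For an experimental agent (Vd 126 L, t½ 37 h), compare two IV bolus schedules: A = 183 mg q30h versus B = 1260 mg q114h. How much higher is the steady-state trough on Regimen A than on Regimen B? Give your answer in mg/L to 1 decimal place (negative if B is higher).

Regimen A: f = (1/2)^(30/37) ≈ 0.5701; Cmin,ss = (183/126)·f/(1−f) ≈ 1.926 mg/L.
Regimen B: f = (1/2)^(114/37) ≈ 0.1182; Cmin,ss = (1260/126)·f/(1−f) ≈ 1.340 mg/L.
Difference ≈ 1.926 − 1.340 ≈ 0.586 mg/L.

0.6 mg/L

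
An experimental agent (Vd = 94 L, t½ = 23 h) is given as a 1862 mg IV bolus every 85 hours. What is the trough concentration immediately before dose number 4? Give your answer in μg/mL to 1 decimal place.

1.7 μg/mL

f = (1/2)^(τ/t½) = (1/2)^(85/23) ≈ 0.0772.
C₀ = D/Vd = 1862/94 ≈ 19.809 μg/mL.
Before the 4th dose, 3 doses have been given. Superposition: Cmin = C₀·(f + f² + … + f^3).
≈ 19.809 × (0.0772 + 0.0060 + 0.0005) ≈ 19.809 × 0.0837 ≈ 1.658 μg/mL.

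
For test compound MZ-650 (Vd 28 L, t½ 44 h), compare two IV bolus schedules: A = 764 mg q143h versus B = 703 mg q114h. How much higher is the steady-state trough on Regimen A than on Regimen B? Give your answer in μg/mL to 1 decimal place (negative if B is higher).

-1.8 μg/mL

Regimen A: f = (1/2)^(143/44) ≈ 0.1051; Cmin,ss = (764/28)·f/(1−f) ≈ 3.205 μg/mL.
Regimen B: f = (1/2)^(114/44) ≈ 0.1660; Cmin,ss = (703/28)·f/(1−f) ≈ 4.997 μg/mL.
Difference ≈ 3.205 − 4.997 ≈ -1.792 μg/mL.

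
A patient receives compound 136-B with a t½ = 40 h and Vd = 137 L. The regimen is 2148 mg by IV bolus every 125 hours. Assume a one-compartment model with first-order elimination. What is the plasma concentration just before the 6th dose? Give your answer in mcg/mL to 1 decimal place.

2.0 mcg/mL

f = (1/2)^(τ/t½) = (1/2)^(125/40) ≈ 0.1146.
C₀ = D/Vd = 2148/137 ≈ 15.679 mcg/mL.
Before the 6th dose, 5 doses have been given. Superposition: Cmin = C₀·(f + f² + … + f^5).
≈ 15.679 × (0.1146 + 0.0131 + 0.0015 + 0.0002 + 0.0000) ≈ 15.679 × 0.1294 ≈ 2.029 mcg/mL.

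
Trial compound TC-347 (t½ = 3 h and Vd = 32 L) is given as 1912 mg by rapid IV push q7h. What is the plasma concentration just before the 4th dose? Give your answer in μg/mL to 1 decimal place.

14.7 μg/mL

f = (1/2)^(τ/t½) = (1/2)^(7/3) ≈ 0.1984.
C₀ = D/Vd = 1912/32 ≈ 59.750 μg/mL.
Before the 4th dose, 3 doses have been given. Superposition: Cmin = C₀·(f + f² + … + f^3).
≈ 59.750 × (0.1984 + 0.0394 + 0.0078) ≈ 59.750 × 0.2456 ≈ 14.675 μg/mL.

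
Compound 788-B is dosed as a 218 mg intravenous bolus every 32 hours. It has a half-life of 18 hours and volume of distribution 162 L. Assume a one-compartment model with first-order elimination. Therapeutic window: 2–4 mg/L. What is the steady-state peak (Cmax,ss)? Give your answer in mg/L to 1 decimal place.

k = ln2/t½ = ln2/18 ≈ 0.038508 h⁻¹; fraction remaining f = e^(−kτ) = e^(−0.038508×32) ≈ 0.2916.
Accumulation ratio R = 1/(1 − f) ≈ 1/0.7084 ≈ 1.4116.
Each bolus raises the concentration by D/Vd = 218/162 ≈ 1.346 mg/L.
Steady-state peak Cmax,ss = C₀·R ≈ 1.346 × 1.4116 ≈ 1.900 mg/L.
Peak 1.9 mg/L vs MTC 4 mg/L: below toxic threshold.

1.9 mg/L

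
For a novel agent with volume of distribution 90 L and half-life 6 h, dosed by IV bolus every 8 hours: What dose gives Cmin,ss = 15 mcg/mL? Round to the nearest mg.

2052 mg

τ/t½ = 8/6 ≈ 1.3333, so f = (1/2)^(8/6) ≈ 0.396850.
Cmin,ss = (D/Vd)·f/(1−f), so D = Cmin,ss·Vd·(1−f)/f.
D = 15 × 90 × (1−f)/f ≈ 15 × 90 × 1.51984 ≈ 2051.78 mg.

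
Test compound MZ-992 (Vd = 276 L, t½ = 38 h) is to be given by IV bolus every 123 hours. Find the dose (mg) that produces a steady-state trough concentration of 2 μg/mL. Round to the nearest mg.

τ/t½ = 123/38 ≈ 3.2368, so f = (1/2)^(123/38) ≈ 0.106075.
Cmin,ss = (D/Vd)·f/(1−f), so D = Cmin,ss·Vd·(1−f)/f.
D = 2 × 276 × (1−f)/f ≈ 2 × 276 × 8.42729 ≈ 4651.86 mg.

4652 mg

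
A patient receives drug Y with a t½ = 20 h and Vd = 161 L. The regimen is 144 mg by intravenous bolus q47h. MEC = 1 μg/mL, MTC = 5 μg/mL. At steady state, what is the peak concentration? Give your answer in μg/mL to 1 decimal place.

τ/t½ = 47/20 ≈ 2.35, so fraction remaining f = (1/2)^(47/20) ≈ 0.1961.
Accumulation ratio R = 1/(1 − f) ≈ 1/0.8039 ≈ 1.2439.
Single-dose peak C₀ = D/Vd = 144/161 ≈ 0.894 μg/mL.
Steady-state peak Cmax,ss = C₀·R ≈ 0.894 × 1.2439 ≈ 1.112 μg/mL.
Peak 1.1 μg/mL vs MTC 5 μg/mL: below toxic threshold.

1.1 μg/mL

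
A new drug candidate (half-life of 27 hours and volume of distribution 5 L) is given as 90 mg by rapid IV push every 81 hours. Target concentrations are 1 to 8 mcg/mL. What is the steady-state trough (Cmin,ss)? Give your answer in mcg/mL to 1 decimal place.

τ = 81 h = 3 half-lives, so f = (1/2)^3 = 0.125.
At steady state, R = 1/(1 − 0.125) = 8/7.
Single-dose peak C₀ = D/Vd = 90/5 = 18 mcg/mL.
Steady-state peak Cmax,ss = C₀·R = 18 × 8/7 ≈ 20.571 mcg/mL.
Steady-state trough Cmin,ss = Cmax,ss·f ≈ 20.571 × 0.125 ≈ 2.571 mcg/mL.
Trough 2.6 mcg/mL vs MEC 1 mcg/mL: adequate.

2.6 mcg/mL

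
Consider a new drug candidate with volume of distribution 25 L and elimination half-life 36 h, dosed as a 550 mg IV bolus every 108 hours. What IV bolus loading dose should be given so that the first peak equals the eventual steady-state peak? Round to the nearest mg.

629 mg

f = (1/2)^(108/36) ≈ 0.125000; accumulation ratio R = 1/(1−f) ≈ 1.14286.
Loading dose to hit Cmax,ss on first dose: D_load = D_maint·R ≈ 550 × 1.14286 ≈ 628.57 mg.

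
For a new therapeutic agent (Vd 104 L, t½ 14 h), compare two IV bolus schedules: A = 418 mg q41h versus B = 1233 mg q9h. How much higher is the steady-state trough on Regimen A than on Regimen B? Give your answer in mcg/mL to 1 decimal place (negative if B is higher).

-20.5 mcg/mL

Regimen A: f = (1/2)^(41/14) ≈ 0.1313; Cmin,ss = (418/104)·f/(1−f) ≈ 0.607 mcg/mL.
Regimen B: f = (1/2)^(9/14) ≈ 0.6404; Cmin,ss = (1233/104)·f/(1−f) ≈ 21.114 mcg/mL.
Difference ≈ 0.607 − 21.114 ≈ -20.507 mcg/mL.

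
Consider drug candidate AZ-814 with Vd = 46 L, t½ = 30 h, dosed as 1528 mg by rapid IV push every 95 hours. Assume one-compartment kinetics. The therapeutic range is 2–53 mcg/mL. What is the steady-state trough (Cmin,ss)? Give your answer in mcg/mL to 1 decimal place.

k = ln2/t½ = ln2/30 ≈ 0.023105 h⁻¹; fraction remaining f = e^(−kτ) = e^(−0.023105×95) ≈ 0.1114.
Single-dose peak C₀ = D/Vd = 1528/46 ≈ 33.217 mcg/mL.
Steady-state trough Cmin,ss = C₀·f/(1−f) ≈ 33.217 × 0.1114/0.8886 ≈ 4.164 mcg/mL.
Trough 4.2 mcg/mL vs MEC 2 mcg/mL: adequate.

4.2 mcg/mL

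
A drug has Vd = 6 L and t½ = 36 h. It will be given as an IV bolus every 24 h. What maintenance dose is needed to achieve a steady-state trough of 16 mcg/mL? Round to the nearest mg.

56 mg

τ/t½ = 24/36 ≈ 0.66667, so f = (1/2)^(24/36) ≈ 0.629961.
Cmin,ss = (D/Vd)·f/(1−f), so D = Cmin,ss·Vd·(1−f)/f.
D = 16 × 6 × (1−f)/f ≈ 16 × 6 × 0.58740 ≈ 56.39 mg.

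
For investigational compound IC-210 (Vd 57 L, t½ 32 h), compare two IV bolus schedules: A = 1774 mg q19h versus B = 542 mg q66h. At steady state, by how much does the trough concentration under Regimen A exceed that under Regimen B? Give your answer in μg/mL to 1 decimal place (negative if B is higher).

58.1 μg/mL

Regimen A: f = (1/2)^(19/32) ≈ 0.6626; Cmin,ss = (1774/57)·f/(1−f) ≈ 61.120 μg/mL.
Regimen B: f = (1/2)^(66/32) ≈ 0.2394; Cmin,ss = (542/57)·f/(1−f) ≈ 2.993 μg/mL.
Difference ≈ 61.120 − 2.993 ≈ 58.127 μg/mL.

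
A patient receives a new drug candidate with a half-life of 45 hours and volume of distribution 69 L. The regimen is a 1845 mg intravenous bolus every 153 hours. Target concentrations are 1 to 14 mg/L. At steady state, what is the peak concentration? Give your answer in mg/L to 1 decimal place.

29.5 mg/L

Over one 153-h interval, 153/45 ≈ 3.4 half-lives elapse, leaving f ≈ 0.0947 of each dose.
Accumulation ratio R = 1/(1 − f) ≈ 1/0.9053 ≈ 1.1046.
Single-dose peak C₀ = D/Vd = 1845/69 ≈ 26.739 mg/L.
Cmax,ss = C₀/(1 − f) ≈ 26.739/0.9053 ≈ 29.536 mg/L.
Peak 29.5 mg/L vs MTC 14 mg/L: exceeds toxic threshold.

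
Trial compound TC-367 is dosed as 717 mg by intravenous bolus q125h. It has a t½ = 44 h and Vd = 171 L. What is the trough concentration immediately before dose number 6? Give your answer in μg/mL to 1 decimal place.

f = (1/2)^(τ/t½) = (1/2)^(125/44) ≈ 0.1396.
C₀ = D/Vd = 717/171 ≈ 4.193 μg/mL.
Before the 6th dose, 5 doses have been given. Superposition: Cmin = C₀·(f + f² + … + f^5).
≈ 4.193 × (0.1396 + 0.0195 + 0.0027 + 0.0004 + 0.0001) ≈ 4.193 × 0.1623 ≈ 0.681 μg/mL.

0.7 μg/mL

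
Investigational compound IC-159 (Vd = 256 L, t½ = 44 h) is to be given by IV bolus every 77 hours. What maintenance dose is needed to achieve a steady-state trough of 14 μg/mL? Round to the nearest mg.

τ/t½ = 77/44 ≈ 1.75, so f = (1/2)^(77/44) ≈ 0.297302.
Cmin,ss = (D/Vd)·f/(1−f), so D = Cmin,ss·Vd·(1−f)/f.
D = 14 × 256 × (1−f)/f ≈ 14 × 256 × 2.36358 ≈ 8471.07 mg.

8471 mg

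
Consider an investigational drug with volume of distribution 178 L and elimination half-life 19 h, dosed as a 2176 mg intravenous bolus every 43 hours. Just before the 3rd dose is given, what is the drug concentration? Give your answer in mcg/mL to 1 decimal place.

f = (1/2)^(τ/t½) = (1/2)^(43/19) ≈ 0.2083.
C₀ = D/Vd = 2176/178 ≈ 12.225 mcg/mL.
Before the 3rd dose, 2 doses have been given. Superposition: Cmin = C₀·(f + f²).
≈ 12.225 × (0.2083 + 0.0434) ≈ 12.225 × 0.2517 ≈ 3.077 mcg/mL.

3.1 mcg/mL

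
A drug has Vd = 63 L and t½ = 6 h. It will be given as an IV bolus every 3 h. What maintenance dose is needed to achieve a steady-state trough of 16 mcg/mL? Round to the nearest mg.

418 mg

τ/t½ = 3/6 ≈ 0.5, so f = (1/2)^(3/6) ≈ 0.707107.
Cmin,ss = (D/Vd)·f/(1−f), so D = Cmin,ss·Vd·(1−f)/f.
D = 16 × 63 × (1−f)/f ≈ 16 × 63 × 0.41421 ≈ 417.52 mg.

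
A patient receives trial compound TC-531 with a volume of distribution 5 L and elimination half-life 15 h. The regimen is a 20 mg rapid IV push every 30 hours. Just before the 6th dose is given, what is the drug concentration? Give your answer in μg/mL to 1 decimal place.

1.3 μg/mL

f = (1/2)^(τ/t½) = (1/2)^(30/15) ≈ 0.2500.
C₀ = D/Vd = 20/5 ≈ 4.000 μg/mL.
Before the 6th dose, 5 doses have been given. Superposition: Cmin = C₀·(f + f² + … + f^5).
≈ 4.000 × (0.2500 + 0.0625 + 0.0156 + 0.0039 + 0.0010) ≈ 4.000 × 0.3330 ≈ 1.332 μg/mL.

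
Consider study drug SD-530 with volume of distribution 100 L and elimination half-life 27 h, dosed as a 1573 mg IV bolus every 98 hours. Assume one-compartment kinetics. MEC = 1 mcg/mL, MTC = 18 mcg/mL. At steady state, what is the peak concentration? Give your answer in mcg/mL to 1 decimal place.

17.1 mcg/mL

k = ln2/t½ = ln2/27 ≈ 0.025672 h⁻¹; fraction remaining f = e^(−kτ) = e^(−0.025672×98) ≈ 0.0808.
Accumulation ratio R = 1/(1 − f) ≈ 1/0.9192 ≈ 1.0879.
Single-dose peak C₀ = D/Vd = 1573/100 ≈ 15.730 mcg/mL.
Steady-state peak Cmax,ss = C₀·R ≈ 15.730 × 1.0879 ≈ 17.113 mcg/mL.
Peak 17.1 mcg/mL vs MTC 18 mcg/mL: below toxic threshold.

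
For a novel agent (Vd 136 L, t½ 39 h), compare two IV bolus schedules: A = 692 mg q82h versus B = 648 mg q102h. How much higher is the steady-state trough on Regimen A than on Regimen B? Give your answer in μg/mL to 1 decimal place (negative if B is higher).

Regimen A: f = (1/2)^(82/39) ≈ 0.2328; Cmin,ss = (692/136)·f/(1−f) ≈ 1.544 μg/mL.
Regimen B: f = (1/2)^(102/39) ≈ 0.1632; Cmin,ss = (648/136)·f/(1−f) ≈ 0.929 μg/mL.
Difference ≈ 1.544 − 0.929 ≈ 0.615 μg/mL.

0.6 μg/mL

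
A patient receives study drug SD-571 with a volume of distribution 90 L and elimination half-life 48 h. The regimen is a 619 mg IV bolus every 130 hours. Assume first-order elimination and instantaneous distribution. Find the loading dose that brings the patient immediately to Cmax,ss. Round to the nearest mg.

731 mg

f = (1/2)^(130/48) ≈ 0.153007; accumulation ratio R = 1/(1−f) ≈ 1.18065.
Loading dose to hit Cmax,ss on first dose: D_load = D_maint·R ≈ 619 × 1.18065 ≈ 730.82 mg.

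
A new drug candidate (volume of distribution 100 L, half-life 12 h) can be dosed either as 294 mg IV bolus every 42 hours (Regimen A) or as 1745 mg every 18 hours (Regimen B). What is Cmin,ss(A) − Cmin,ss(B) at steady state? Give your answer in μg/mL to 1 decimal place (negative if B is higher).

-9.3 μg/mL

Regimen A: f = (1/2)^(42/12) ≈ 0.0884; Cmin,ss = (294/100)·f/(1−f) ≈ 0.285 μg/mL.
Regimen B: f = (1/2)^(18/12) ≈ 0.3536; Cmin,ss = (1745/100)·f/(1−f) ≈ 9.546 μg/mL.
Difference ≈ 0.285 − 9.546 ≈ -9.261 μg/mL.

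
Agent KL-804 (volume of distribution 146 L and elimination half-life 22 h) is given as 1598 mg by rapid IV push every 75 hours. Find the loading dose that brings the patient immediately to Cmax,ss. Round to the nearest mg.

1764 mg

f = (1/2)^(75/22) ≈ 0.094137; accumulation ratio R = 1/(1−f) ≈ 1.10392.
Loading dose to hit Cmax,ss on first dose: D_load = D_maint·R ≈ 1598 × 1.10392 ≈ 1764.06 mg.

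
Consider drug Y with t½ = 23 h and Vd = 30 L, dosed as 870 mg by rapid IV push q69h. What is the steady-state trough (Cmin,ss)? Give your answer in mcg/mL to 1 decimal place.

4.1 mcg/mL

The dosing interval is 3 half-lives, so f = 2^(−3) = 0.125.
At steady state, R = 1/(1 − 0.125) = 8/7.
Single-dose peak C₀ = D/Vd = 870/30 = 29 mcg/mL.
Steady-state peak Cmax,ss = C₀·R = 29 × 8/7 ≈ 33.143 mcg/mL.
Steady-state trough Cmin,ss = Cmax,ss·f ≈ 33.143 × 0.125 ≈ 4.143 mcg/mL.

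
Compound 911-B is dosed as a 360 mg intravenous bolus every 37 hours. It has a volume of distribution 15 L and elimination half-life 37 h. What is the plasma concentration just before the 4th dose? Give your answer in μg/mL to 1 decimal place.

f = (1/2)^(τ/t½) = (1/2)^(37/37) ≈ 0.5000.
C₀ = D/Vd = 360/15 ≈ 24.000 μg/mL.
Before the 4th dose, 3 doses have been given. Superposition: Cmin = C₀·(f + f² + … + f^3).
≈ 24.000 × (0.5000 + 0.2500 + 0.1250) ≈ 24.000 × 0.8750 ≈ 21.000 μg/mL.

21.0 μg/mL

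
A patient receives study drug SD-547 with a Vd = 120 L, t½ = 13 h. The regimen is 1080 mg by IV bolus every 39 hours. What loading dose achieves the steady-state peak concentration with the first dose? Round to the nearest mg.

f = (1/2)^(39/13) ≈ 0.125000; accumulation ratio R = 1/(1−f) ≈ 1.14286.
Loading dose to hit Cmax,ss on first dose: D_load = D_maint·R ≈ 1080 × 1.14286 ≈ 1234.29 mg.

1234 mg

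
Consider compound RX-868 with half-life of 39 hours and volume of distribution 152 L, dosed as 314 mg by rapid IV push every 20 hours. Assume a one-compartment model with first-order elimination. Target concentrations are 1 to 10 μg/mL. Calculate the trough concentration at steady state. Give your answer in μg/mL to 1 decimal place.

Over one 20-h interval, 20/39 ≈ 0.51282 half-lives elapse, leaving f ≈ 0.7009 of each dose.
Accumulation ratio R = 1/(1 − f) ≈ 1/0.2991 ≈ 3.3434.
Single-dose peak C₀ = D/Vd = 314/152 ≈ 2.066 μg/mL.
Steady-state peak Cmax,ss = C₀·R ≈ 2.066 × 3.3434 ≈ 6.907 μg/mL.
One interval later, Cmin,ss = Cmax,ss·e^(−kτ) ≈ 6.907 × 0.7009 ≈ 4.841 μg/mL.
Trough 4.8 μg/mL vs MEC 1 μg/mL: adequate.

4.8 μg/mL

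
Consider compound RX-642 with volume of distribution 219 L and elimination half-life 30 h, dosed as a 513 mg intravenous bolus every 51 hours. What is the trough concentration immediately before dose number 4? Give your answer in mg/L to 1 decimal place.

f = (1/2)^(τ/t½) = (1/2)^(51/30) ≈ 0.3078.
C₀ = D/Vd = 513/219 ≈ 2.342 mg/L.
Before the 4th dose, 3 doses have been given. Superposition: Cmin = C₀·(f + f² + … + f^3).
≈ 2.342 × (0.3078 + 0.0947 + 0.0292) ≈ 2.342 × 0.4317 ≈ 1.011 mg/L.

1.0 mg/L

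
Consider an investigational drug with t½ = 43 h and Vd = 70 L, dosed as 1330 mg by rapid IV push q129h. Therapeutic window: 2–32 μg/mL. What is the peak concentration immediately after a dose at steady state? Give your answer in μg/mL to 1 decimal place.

21.7 μg/mL

The dosing interval is 3 half-lives, so f = 2^(−3) = 0.125.
At steady state, R = 1/(1 − 0.125) = 8/7.
Single-dose peak C₀ = D/Vd = 1330/70 = 19 μg/mL.
Steady-state peak Cmax,ss = C₀·R = 19 × 8/7 ≈ 21.714 μg/mL.
Peak 21.7 μg/mL vs MTC 32 μg/mL: below toxic threshold.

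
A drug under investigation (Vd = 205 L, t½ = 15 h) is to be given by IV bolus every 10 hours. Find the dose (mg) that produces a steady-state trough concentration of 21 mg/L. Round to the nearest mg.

2529 mg

τ/t½ = 10/15 ≈ 0.66667, so f = (1/2)^(10/15) ≈ 0.629961.
Cmin,ss = (D/Vd)·f/(1−f), so D = Cmin,ss·Vd·(1−f)/f.
D = 21 × 205 × (1−f)/f ≈ 21 × 205 × 0.58740 ≈ 2528.76 mg.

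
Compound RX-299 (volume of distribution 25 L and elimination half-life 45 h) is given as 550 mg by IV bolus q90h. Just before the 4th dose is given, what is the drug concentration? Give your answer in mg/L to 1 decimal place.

f = (1/2)^(τ/t½) = (1/2)^(90/45) ≈ 0.2500.
C₀ = D/Vd = 550/25 ≈ 22.000 mg/L.
Before the 4th dose, 3 doses have been given. Superposition: Cmin = C₀·(f + f² + … + f^3).
≈ 22.000 × (0.2500 + 0.0625 + 0.0156) ≈ 22.000 × 0.3281 ≈ 7.218 mg/L.

7.2 mg/L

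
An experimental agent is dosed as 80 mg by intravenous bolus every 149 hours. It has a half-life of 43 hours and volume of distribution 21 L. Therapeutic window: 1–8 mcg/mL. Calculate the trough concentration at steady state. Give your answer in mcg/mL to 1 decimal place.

τ/t½ = 149/43 ≈ 3.4651, so fraction remaining f = (1/2)^(149/43) ≈ 0.0906.
At steady state, accumulation factor R = 1/(1 − e^(−kτ)) ≈ 1.0996.
Each bolus raises the concentration by D/Vd = 80/21 ≈ 3.810 mcg/mL.
Cmax,ss = C₀/(1 − f) ≈ 3.810/0.9094 ≈ 4.190 mcg/mL.
One interval later, Cmin,ss = Cmax,ss·e^(−kτ) ≈ 4.190 × 0.0906 ≈ 0.380 mcg/mL.
Trough 0.4 mcg/mL vs MEC 1 mcg/mL: subtherapeutic.

0.4 mcg/mL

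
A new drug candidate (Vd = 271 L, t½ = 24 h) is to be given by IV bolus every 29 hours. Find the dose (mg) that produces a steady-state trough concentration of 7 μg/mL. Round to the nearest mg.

τ/t½ = 29/24 ≈ 1.2083, so f = (1/2)^(29/24) ≈ 0.432768.
Cmin,ss = (D/Vd)·f/(1−f), so D = Cmin,ss·Vd·(1−f)/f.
D = 7 × 271 × (1−f)/f ≈ 7 × 271 × 1.31071 ≈ 2486.42 mg.

2486 mg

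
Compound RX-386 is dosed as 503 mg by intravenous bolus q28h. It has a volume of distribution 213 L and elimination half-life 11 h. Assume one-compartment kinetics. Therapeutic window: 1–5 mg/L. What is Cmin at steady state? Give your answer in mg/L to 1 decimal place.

τ/t½ = 28/11 ≈ 2.5455, so fraction remaining f = (1/2)^(28/11) ≈ 0.1713.
Accumulation ratio R = 1/(1 − f) ≈ 1/0.8287 ≈ 1.2067.
Single-dose peak C₀ = D/Vd = 503/213 ≈ 2.362 mg/L.
Steady-state peak Cmax,ss = C₀·R ≈ 2.362 × 1.2067 ≈ 2.850 mg/L.
Steady-state trough Cmin,ss = Cmax,ss·f ≈ 2.850 × 0.1713 ≈ 0.488 mg/L.
Trough 0.5 mg/L vs MEC 1 mg/L: subtherapeutic.

0.5 mg/L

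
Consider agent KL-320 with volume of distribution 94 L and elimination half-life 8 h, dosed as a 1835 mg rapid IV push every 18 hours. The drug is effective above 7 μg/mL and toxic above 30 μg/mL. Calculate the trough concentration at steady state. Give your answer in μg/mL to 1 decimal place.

5.2 μg/mL

τ/t½ = 18/8 ≈ 2.25, so fraction remaining f = (1/2)^(18/8) ≈ 0.2102.
Each bolus raises the concentration by D/Vd = 1835/94 ≈ 19.521 μg/mL.
Steady-state trough Cmin,ss = C₀·f/(1−f) ≈ 19.521 × 0.2102/0.7898 ≈ 5.195 μg/mL.
Trough 5.2 μg/mL vs MEC 7 μg/mL: subtherapeutic.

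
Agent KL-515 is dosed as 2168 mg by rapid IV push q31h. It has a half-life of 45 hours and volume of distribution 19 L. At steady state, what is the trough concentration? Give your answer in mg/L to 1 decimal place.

186.4 mg/L

Over one 31-h interval, 31/45 ≈ 0.68889 half-lives elapse, leaving f ≈ 0.6203 of each dose.
Accumulation ratio R = 1/(1 − f) ≈ 1/0.3797 ≈ 2.6337.
Each bolus raises the concentration by D/Vd = 2168/19 ≈ 114.105 mg/L.
Cmax,ss = C₀/(1 − f) ≈ 114.105/0.3797 ≈ 300.514 mg/L.
One interval later, Cmin,ss = Cmax,ss·e^(−kτ) ≈ 300.514 × 0.6203 ≈ 186.409 mg/L.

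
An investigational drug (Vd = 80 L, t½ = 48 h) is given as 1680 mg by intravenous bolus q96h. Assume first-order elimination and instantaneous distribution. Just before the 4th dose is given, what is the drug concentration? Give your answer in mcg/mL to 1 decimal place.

f = (1/2)^(τ/t½) = (1/2)^(96/48) ≈ 0.2500.
C₀ = D/Vd = 1680/80 ≈ 21.000 mcg/mL.
Before the 4th dose, 3 doses have been given. Superposition: Cmin = C₀·(f + f² + … + f^3).
≈ 21.000 × (0.2500 + 0.0625 + 0.0156) ≈ 21.000 × 0.3281 ≈ 6.890 mcg/mL.

6.9 mcg/mL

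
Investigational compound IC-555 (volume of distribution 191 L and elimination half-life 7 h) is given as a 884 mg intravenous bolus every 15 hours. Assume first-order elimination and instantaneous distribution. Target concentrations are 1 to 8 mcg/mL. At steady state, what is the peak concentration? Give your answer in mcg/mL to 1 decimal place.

Over one 15-h interval, 15/7 ≈ 2.1429 half-lives elapse, leaving f ≈ 0.2264 of each dose.
At steady state, accumulation factor R = 1/(1 − e^(−kτ)) ≈ 1.2927.
Each bolus raises the concentration by D/Vd = 884/191 ≈ 4.628 mcg/mL.
Steady-state peak Cmax,ss = C₀·R ≈ 4.628 × 1.2927 ≈ 5.983 mcg/mL.
Peak 6.0 mcg/mL vs MTC 8 mcg/mL: below toxic threshold.

6.0 mcg/mL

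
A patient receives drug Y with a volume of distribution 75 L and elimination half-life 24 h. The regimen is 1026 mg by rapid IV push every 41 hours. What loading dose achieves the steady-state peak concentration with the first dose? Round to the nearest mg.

f = (1/2)^(41/24) ≈ 0.306013; accumulation ratio R = 1/(1−f) ≈ 1.44095.
Loading dose to hit Cmax,ss on first dose: D_load = D_maint·R ≈ 1026 × 1.44095 ≈ 1478.41 mg.

1478 mg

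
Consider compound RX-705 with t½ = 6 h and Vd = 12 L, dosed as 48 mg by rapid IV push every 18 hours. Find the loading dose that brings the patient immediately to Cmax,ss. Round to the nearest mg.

55 mg

f = (1/2)^(18/6) ≈ 0.125000; accumulation ratio R = 1/(1−f) ≈ 1.14286.
Loading dose to hit Cmax,ss on first dose: D_load = D_maint·R ≈ 48 × 1.14286 ≈ 54.86 mg.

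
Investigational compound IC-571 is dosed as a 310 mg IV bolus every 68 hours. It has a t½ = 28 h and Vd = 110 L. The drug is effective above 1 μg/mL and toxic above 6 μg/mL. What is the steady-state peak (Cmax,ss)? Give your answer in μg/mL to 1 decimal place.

τ/t½ = 68/28 ≈ 2.4286, so fraction remaining f = (1/2)^(68/28) ≈ 0.1857.
Accumulation ratio R = 1/(1 − f) ≈ 1/0.8143 ≈ 1.2280.
Single-dose peak C₀ = D/Vd = 310/110 ≈ 2.818 μg/mL.
Steady-state peak Cmax,ss = C₀·R ≈ 2.818 × 1.2280 ≈ 3.461 μg/mL.
Peak 3.5 μg/mL vs MTC 6 μg/mL: below toxic threshold.

3.5 μg/mL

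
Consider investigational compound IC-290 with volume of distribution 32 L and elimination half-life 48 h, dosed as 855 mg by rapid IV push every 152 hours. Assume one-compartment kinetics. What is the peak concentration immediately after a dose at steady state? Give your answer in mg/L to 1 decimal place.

Over one 152-h interval, 152/48 ≈ 3.1667 half-lives elapse, leaving f ≈ 0.1114 of each dose.
Accumulation ratio R = 1/(1 − f) ≈ 1/0.8886 ≈ 1.1254.
Each bolus raises the concentration by D/Vd = 855/32 ≈ 26.719 mg/L.
Cmax,ss = C₀/(1 − f) ≈ 26.719/0.8886 ≈ 30.069 mg/L.

30.1 mg/L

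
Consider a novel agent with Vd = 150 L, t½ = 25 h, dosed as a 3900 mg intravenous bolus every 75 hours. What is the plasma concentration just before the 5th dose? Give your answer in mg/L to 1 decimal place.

3.7 mg/L

f = (1/2)^(τ/t½) = (1/2)^(75/25) ≈ 0.1250.
C₀ = D/Vd = 3900/150 ≈ 26.000 mg/L.
Before the 5th dose, 4 doses have been given. Superposition: Cmin = C₀·(f + f² + … + f^4).
≈ 26.000 × (0.1250 + 0.0156 + 0.0020 + 0.0002) ≈ 26.000 × 0.1428 ≈ 3.713 mg/L.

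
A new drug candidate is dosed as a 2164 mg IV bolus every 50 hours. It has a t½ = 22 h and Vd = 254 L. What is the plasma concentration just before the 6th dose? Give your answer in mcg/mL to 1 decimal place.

f = (1/2)^(τ/t½) = (1/2)^(50/22) ≈ 0.2069.
C₀ = D/Vd = 2164/254 ≈ 8.520 mcg/mL.
Before the 6th dose, 5 doses have been given. Superposition: Cmin = C₀·(f + f² + … + f^5).
≈ 8.520 × (0.2069 + 0.0428 + 0.0089 + 0.0018 + 0.0004) ≈ 8.520 × 0.2608 ≈ 2.222 mcg/mL.

2.2 mcg/mL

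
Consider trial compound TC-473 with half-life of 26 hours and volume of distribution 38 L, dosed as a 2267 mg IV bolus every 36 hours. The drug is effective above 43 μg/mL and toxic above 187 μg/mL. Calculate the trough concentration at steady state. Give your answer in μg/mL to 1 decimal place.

τ/t½ = 36/26 ≈ 1.3846, so fraction remaining f = (1/2)^(36/26) ≈ 0.3830.
Single-dose peak C₀ = D/Vd = 2267/38 ≈ 59.658 μg/mL.
Steady-state trough Cmin,ss = C₀·f/(1−f) ≈ 59.658 × 0.3830/0.6170 ≈ 37.032 μg/mL.
Trough 37.0 μg/mL vs MEC 43 μg/mL: subtherapeutic.

37.0 μg/mL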